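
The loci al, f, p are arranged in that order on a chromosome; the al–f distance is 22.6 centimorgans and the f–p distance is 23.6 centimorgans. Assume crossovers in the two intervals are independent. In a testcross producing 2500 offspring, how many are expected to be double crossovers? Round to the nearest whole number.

Map distances give recombination frequencies of 0.226 and 0.236 for the two intervals.
With no interference, expected double-crossover frequency = 0.226 × 0.236 = 0.05334.
Expected number = 0.05334 × 2500 = 133.34 ≈ 133.

133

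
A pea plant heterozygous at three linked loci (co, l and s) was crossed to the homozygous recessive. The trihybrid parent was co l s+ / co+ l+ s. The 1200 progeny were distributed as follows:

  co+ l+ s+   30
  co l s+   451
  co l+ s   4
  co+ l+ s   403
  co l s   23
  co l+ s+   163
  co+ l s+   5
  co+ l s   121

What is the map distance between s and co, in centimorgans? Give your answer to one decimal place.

The two rarest classes, co+ l s+ and co l+ s, are the double crossovers. Comparing them with the parentals, only the co allele has switched, so co is the middle locus and the order is s – co – l.
Crossovers in the s–co interval produce the single-crossover classes co l s and co+ l+ s+ (23 + 30 = 53) plus the double crossovers (9).
RF(s–co) = (53 + 9) / 1200 = 62/1200 = 0.0517 → 5.2 centimorgans.

5.2 centimorgans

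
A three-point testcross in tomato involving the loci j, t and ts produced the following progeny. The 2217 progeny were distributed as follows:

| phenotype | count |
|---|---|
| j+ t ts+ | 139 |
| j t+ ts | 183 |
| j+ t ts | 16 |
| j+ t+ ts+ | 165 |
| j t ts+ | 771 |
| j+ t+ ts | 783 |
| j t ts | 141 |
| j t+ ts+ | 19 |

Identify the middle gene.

t

The two most frequent reciprocal classes, j t ts+ and j+ t+ ts, are the parental types, so the F1 was j t ts+ / j+ t+ ts.
The two rarest classes, j t+ ts+ and j+ t ts, are the double crossovers. Comparing them with the parentals, only the t allele has switched, so t is the middle locus and the order is j – t – ts.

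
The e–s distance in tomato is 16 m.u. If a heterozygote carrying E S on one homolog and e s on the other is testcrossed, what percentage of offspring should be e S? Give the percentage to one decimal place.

A map distance of 16 m.u. corresponds to a recombination frequency of 0.160.
The F1 is E S / e s, so e S is a recombinant gamete class with expected frequency r/2 = 0.160/2 = 0.0800.
That is 0.0800 = 8.0% of the progeny.

8.0%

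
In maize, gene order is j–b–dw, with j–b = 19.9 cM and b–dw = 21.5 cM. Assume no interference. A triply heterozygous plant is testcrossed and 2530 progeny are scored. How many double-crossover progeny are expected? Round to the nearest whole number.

Map distances give recombination frequencies of 0.199 and 0.215 for the two intervals.
With no interference, expected double-crossover frequency = 0.199 × 0.215 = 0.04278.
Expected number = 0.04278 × 2530 = 108.25 ≈ 108.

108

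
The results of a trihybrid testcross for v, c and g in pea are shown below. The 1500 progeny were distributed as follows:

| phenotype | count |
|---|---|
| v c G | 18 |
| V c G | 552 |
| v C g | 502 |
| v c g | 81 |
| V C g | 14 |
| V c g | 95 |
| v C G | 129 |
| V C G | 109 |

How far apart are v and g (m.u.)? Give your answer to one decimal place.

17.1 m.u.

The two most frequent reciprocal classes, V c G and v C g, are the parental types, so the F1 was V c G / v C g.
The two rarest classes, v c G and V C g, are the double crossovers. Comparing them with the parentals, only the v allele has switched, so v is the middle locus and the order is g – v – c.
Crossovers in the g–v interval produce the single-crossover classes V c g and v C G (95 + 129 = 224) plus the double crossovers (32).
RF(g–v) = (224 + 32) / 1500 = 256/1500 = 0.1707 → 17.1 m.u.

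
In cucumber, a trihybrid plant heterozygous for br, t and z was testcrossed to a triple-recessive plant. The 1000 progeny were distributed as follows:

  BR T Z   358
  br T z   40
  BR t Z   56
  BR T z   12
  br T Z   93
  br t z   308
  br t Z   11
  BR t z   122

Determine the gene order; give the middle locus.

z

The two most frequent reciprocal classes, br t z and BR T Z, are the parental types, so the F1 was br t z / BR T Z.
The two rarest classes, br t Z and BR T z, are the double crossovers. Comparing them with the parentals, only the z allele has switched, so z is the middle locus and the order is t – z – br.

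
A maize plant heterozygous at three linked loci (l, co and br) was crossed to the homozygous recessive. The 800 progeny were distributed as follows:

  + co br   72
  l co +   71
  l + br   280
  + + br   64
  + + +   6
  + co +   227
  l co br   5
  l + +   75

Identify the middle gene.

co

The two most frequent reciprocal classes, + co + and l + br, are the parental types, so the F1 was + co + / l + br.
The two rarest classes, + + + and l co br, are the double crossovers. Comparing them with the parentals, only the co allele has switched, so co is the middle locus and the order is l – co – br.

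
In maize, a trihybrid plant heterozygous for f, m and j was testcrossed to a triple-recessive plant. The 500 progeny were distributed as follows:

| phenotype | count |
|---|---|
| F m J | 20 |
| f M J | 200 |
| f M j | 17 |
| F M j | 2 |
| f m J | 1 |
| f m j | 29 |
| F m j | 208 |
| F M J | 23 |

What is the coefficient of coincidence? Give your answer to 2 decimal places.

0.68

The two most frequent reciprocal classes, F m j and f M J, are the parental types, so the F1 was F m j / f M J.
The two rarest classes, F M j and f m J, are the double crossovers. Comparing them with the parentals, only the m allele has switched, so m is the middle locus and the order is f – m – j.
f–m: (52 + 3)/500 = 0.1100; m–j: (37 + 3)/500 = 0.0800.
Expected DCO frequency = 0.1100 × 0.0800 ≈ 0.00880; observed = 3/500 ≈ 0.00600.
Coefficient of coincidence = 0.00600/0.00880 ≈ 0.68.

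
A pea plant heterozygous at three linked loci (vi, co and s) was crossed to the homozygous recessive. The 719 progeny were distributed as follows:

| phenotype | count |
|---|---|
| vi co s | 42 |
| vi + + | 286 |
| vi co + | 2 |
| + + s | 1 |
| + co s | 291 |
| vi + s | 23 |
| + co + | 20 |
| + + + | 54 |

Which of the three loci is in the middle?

co

The two most frequent reciprocal classes, vi + + and + co s, are the parental types, so the F1 was vi + + / + co s.
The two rarest classes, vi co + and + + s, are the double crossovers. Comparing them with the parentals, only the co allele has switched, so co is the middle locus and the order is s – co – vi.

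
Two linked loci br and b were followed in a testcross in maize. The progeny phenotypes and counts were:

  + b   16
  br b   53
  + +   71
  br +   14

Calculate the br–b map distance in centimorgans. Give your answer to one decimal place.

19.5 centimorgans

The two most frequent classes, + + (71) and br b (53), are the parental types, so the F1 was + + / br b.
The recombinant classes are + b and br +: 16 + 14 = 30.
Recombination frequency = 30/154 = 0.1948 ≈ 19.5%, i.e. 19.5 centimorgans.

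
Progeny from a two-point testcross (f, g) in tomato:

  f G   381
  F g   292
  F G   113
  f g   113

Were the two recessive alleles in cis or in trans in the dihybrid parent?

The two most frequent classes are F g (292) and f G (381); these are the parental (non-recombinant) types.
So the F1 carried F g on one chromosome and f G on the other — the recessive alleles are on opposite chromosomes (trans / repulsion).

trans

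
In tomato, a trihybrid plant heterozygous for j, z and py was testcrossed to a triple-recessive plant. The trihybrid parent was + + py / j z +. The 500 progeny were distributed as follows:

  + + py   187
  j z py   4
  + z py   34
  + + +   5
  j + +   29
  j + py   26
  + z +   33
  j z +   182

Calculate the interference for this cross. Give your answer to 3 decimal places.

0.081

The two rarest classes, + + + and j z py, are the double crossovers. Comparing them with the parentals, only the py allele has switched, so py is the middle locus and the order is z – py – j.
z–py: (63 + 9)/500 = 0.1440; py–j: (59 + 9)/500 = 0.1360.
Expected DCO frequency = 0.1440 × 0.1360 ≈ 0.01958; observed = 9/500 ≈ 0.01800.
Coefficient of coincidence = 0.01800/0.01958 ≈ 0.919; interference = 1 − 0.919 = 0.081.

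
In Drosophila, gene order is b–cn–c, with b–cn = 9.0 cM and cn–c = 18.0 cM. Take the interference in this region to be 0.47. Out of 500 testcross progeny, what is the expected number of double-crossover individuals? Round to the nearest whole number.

Map distances give recombination frequencies of 0.090 and 0.180 for the two intervals.
With interference 0.47 (so coincidence = 0.53), expected double-crossover frequency = 0.090 × 0.180 × 0.53 = 0.00859.
Expected number = 0.00859 × 500 = 4.29 ≈ 4.

4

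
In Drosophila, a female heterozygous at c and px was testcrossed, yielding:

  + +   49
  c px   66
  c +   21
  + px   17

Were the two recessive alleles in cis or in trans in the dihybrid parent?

cis

The two most frequent classes are + + (49) and c px (66); these are the parental (non-recombinant) types.
So the F1 carried + + on one chromosome and c px on the other — the recessive alleles are on the same chromosome (cis / coupling).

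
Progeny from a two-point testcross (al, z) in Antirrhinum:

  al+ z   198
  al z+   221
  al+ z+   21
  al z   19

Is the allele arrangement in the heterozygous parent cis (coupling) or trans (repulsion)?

trans

The two most frequent classes are al+ z (198) and al z+ (221); these are the parental (non-recombinant) types.
So the F1 carried al+ z on one chromosome and al z+ on the other — the recessive alleles are on opposite chromosomes (trans / repulsion).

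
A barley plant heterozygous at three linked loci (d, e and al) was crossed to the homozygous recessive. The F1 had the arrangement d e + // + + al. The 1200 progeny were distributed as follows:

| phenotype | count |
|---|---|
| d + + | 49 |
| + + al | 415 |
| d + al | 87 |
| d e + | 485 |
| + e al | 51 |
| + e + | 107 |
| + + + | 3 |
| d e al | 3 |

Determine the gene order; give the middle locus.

The two rarest classes, d e al and + + +, are the double crossovers. Comparing them with the parentals, only the al allele has switched, so al is the middle locus and the order is d – al – e.

al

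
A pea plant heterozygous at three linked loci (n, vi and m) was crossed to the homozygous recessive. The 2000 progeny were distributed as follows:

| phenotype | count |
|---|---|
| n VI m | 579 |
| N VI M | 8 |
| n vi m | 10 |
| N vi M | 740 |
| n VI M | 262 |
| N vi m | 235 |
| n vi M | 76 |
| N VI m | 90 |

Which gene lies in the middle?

The two most frequent reciprocal classes, n VI m and N vi M, are the parental types, so the F1 was n VI m / N vi M.
The two rarest classes, n vi m and N VI M, are the double crossovers. Comparing them with the parentals, only the vi allele has switched, so vi is the middle locus and the order is n – vi – m.

vi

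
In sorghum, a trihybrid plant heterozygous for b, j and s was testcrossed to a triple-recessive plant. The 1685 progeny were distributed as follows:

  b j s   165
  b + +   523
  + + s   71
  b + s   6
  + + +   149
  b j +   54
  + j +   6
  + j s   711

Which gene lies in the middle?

s

The two most frequent reciprocal classes, b + + and + j s, are the parental types, so the F1 was b + + / + j s.
The two rarest classes, b + s and + j +, are the double crossovers. Comparing them with the parentals, only the s allele has switched, so s is the middle locus and the order is b – s – j.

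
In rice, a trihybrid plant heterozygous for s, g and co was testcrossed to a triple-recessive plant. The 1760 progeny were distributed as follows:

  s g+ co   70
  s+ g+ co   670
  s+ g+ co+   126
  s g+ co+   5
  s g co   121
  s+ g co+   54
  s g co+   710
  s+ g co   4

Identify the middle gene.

The two most frequent reciprocal classes, s+ g+ co and s g co+, are the parental types, so the F1 was s+ g+ co / s g co+.
The two rarest classes, s+ g co and s g+ co+, are the double crossovers. Comparing them with the parentals, only the g allele has switched, so g is the middle locus and the order is s – g – co.

g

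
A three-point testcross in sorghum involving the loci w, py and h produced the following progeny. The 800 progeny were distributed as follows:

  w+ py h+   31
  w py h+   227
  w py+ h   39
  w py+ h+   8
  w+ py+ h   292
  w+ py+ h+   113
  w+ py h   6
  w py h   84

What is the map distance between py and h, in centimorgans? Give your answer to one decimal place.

26.4 centimorgans

The two most frequent reciprocal classes, w py h+ and w+ py+ h, are the parental types, so the F1 was w py h+ / w+ py+ h.
The two rarest classes, w py+ h+ and w+ py h, are the double crossovers. Comparing them with the parentals, only the py allele has switched, so py is the middle locus and the order is h – py – w.
Crossovers in the h–py interval produce the single-crossover classes w py h and w+ py+ h+ (84 + 113 = 197) plus the double crossovers (14).
RF(h–py) = (197 + 14) / 800 = 211/800 = 0.2637 → 26.4 centimorgans.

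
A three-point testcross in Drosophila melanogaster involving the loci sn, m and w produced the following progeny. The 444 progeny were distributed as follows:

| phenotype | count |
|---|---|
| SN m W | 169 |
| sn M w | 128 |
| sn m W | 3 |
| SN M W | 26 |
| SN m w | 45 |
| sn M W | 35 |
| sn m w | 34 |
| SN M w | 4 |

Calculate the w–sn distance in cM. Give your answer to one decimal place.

The two most frequent reciprocal classes, SN m W and sn M w, are the parental types, so the F1 was SN m W / sn M w.
The two rarest classes, sn m W and SN M w, are the double crossovers. Comparing them with the parentals, only the sn allele has switched, so sn is the middle locus and the order is m – sn – w.
Crossovers in the sn–w interval produce the single-crossover classes SN m w and sn M W (45 + 35 = 80) plus the double crossovers (7).
RF(sn–w) = (80 + 7) / 444 = 87/444 = 0.1959 → 19.6 cM.

19.6 cM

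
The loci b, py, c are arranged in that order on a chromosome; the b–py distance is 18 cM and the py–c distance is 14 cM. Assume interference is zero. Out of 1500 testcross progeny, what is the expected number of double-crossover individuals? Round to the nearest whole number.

Map distances give recombination frequencies of 0.180 and 0.140 for the two intervals.
With no interference, expected double-crossover frequency = 0.180 × 0.140 = 0.02520.
Expected number = 0.02520 × 1500 = 37.80 ≈ 38.

38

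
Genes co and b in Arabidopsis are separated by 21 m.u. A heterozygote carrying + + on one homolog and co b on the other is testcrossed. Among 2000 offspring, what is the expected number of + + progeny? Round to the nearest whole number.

A map distance of 21 m.u. corresponds to a recombination frequency of 0.210.
The F1 is + + / co b, so + + is a parental gamete class with expected frequency (1 − r)/2 = 0.790/2 = 0.3950.
Expected number = 0.3950 × 2000 = 790.00 ≈ 790.

790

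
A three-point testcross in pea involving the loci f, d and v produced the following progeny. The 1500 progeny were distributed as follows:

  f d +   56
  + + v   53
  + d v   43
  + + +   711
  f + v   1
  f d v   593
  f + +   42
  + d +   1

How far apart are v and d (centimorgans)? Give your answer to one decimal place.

The two most frequent reciprocal classes, f d v and + + +, are the parental types, so the F1 was f d v / + + +.
The two rarest classes, f + v and + d +, are the double crossovers. Comparing them with the parentals, only the d allele has switched, so d is the middle locus and the order is f – d – v.
Crossovers in the d–v interval produce the single-crossover classes f d + and + + v (56 + 53 = 109) plus the double crossovers (2).
RF(d–v) = (109 + 2) / 1500 = 111/1500 = 0.0740 → 7.4 centimorgans.

7.4 centimorgans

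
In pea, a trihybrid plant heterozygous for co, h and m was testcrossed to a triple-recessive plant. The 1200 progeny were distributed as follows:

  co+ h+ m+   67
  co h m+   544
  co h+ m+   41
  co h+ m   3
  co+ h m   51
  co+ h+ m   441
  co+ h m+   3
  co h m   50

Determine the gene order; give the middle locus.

co

The two most frequent reciprocal classes, co+ h+ m and co h m+, are the parental types, so the F1 was co+ h+ m / co h m+.
The two rarest classes, co h+ m and co+ h m+, are the double crossovers. Comparing them with the parentals, only the co allele has switched, so co is the middle locus and the order is m – co – h.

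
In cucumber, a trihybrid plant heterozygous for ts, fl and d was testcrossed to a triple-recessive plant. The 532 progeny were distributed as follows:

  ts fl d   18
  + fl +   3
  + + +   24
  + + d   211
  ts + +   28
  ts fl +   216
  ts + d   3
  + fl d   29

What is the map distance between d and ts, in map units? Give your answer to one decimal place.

9.0 map units

The two most frequent reciprocal classes, + + d and ts fl +, are the parental types, so the F1 was + + d / ts fl +.
The two rarest classes, ts + d and + fl +, are the double crossovers. Comparing them with the parentals, only the ts allele has switched, so ts is the middle locus and the order is d – ts – fl.
Crossovers in the d–ts interval produce the single-crossover classes + + + and ts fl d (24 + 18 = 42) plus the double crossovers (6).
RF(d–ts) = (42 + 6) / 532 = 48/532 = 0.0902 → 9.0 map units.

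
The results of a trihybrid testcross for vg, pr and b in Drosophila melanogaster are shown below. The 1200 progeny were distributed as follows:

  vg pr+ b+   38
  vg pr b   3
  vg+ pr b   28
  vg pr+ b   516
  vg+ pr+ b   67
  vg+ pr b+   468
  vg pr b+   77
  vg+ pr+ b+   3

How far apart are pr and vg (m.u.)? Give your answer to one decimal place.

The two most frequent reciprocal classes, vg pr+ b and vg+ pr b+, are the parental types, so the F1 was vg pr+ b / vg+ pr b+.
The two rarest classes, vg pr b and vg+ pr+ b+, are the double crossovers. Comparing them with the parentals, only the pr allele has switched, so pr is the middle locus and the order is vg – pr – b.
Crossovers in the vg–pr interval produce the single-crossover classes vg+ pr+ b and vg pr b+ (67 + 77 = 144) plus the double crossovers (6).
RF(vg–pr) = (144 + 6) / 1200 = 150/1200 = 0.1250 → 12.5 m.u.

12.5 m.u.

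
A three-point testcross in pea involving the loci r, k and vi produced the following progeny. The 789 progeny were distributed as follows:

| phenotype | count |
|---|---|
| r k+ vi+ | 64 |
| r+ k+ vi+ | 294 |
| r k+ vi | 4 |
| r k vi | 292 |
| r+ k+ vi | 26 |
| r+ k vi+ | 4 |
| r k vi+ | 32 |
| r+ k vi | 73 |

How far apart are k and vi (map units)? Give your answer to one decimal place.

8.4 map units

The two most frequent reciprocal classes, r k vi and r+ k+ vi+, are the parental types, so the F1 was r k vi / r+ k+ vi+.
The two rarest classes, r k+ vi and r+ k vi+, are the double crossovers. Comparing them with the parentals, only the k allele has switched, so k is the middle locus and the order is vi – k – r.
Crossovers in the vi–k interval produce the single-crossover classes r k vi+ and r+ k+ vi (32 + 26 = 58) plus the double crossovers (8).
RF(vi–k) = (58 + 8) / 789 = 66/789 = 0.0837 → 8.4 map units.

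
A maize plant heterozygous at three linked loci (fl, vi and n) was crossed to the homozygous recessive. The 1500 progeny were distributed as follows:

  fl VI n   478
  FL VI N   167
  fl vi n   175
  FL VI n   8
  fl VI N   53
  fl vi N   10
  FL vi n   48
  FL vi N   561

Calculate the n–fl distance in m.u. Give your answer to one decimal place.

The two most frequent reciprocal classes, FL vi N and fl VI n, are the parental types, so the F1 was FL vi N / fl VI n.
The two rarest classes, fl vi N and FL VI n, are the double crossovers. Comparing them with the parentals, only the fl allele has switched, so fl is the middle locus and the order is n – fl – vi.
Crossovers in the n–fl interval produce the single-crossover classes FL vi n and fl VI N (48 + 53 = 101) plus the double crossovers (18).
RF(n–fl) = (101 + 18) / 1500 = 119/1500 = 0.0793 → 7.9 m.u.

7.9 m.u.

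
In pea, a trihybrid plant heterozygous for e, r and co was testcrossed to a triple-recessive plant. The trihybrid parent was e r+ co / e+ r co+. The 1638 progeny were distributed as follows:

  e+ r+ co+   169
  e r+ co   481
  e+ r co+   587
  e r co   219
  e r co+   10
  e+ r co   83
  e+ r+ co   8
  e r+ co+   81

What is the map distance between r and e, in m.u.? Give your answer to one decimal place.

24.8 m.u.

The two rarest classes, e+ r+ co and e r co+, are the double crossovers. Comparing them with the parentals, only the e allele has switched, so e is the middle locus and the order is r – e – co.
Crossovers in the r–e interval produce the single-crossover classes e r co and e+ r+ co+ (219 + 169 = 388) plus the double crossovers (18).
RF(r–e) = (388 + 18) / 1638 = 406/1638 = 0.2479 → 24.8 m.u.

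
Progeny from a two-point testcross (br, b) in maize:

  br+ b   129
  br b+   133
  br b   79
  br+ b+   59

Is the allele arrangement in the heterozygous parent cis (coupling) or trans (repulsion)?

The two most frequent classes are br+ b (129) and br b+ (133); these are the parental (non-recombinant) types.
So the F1 carried br+ b on one chromosome and br b+ on the other — the recessive alleles are on opposite chromosomes (trans / repulsion).

trans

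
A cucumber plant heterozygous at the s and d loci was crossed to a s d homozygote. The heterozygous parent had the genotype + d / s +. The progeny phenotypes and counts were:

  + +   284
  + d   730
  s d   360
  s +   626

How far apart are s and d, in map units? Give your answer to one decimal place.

The recombinant classes are + + and s d: 284 + 360 = 644.
Recombination frequency = 644/2000 = 0.3220 ≈ 32.2%, i.e. 32.2 map units.

32.2 map units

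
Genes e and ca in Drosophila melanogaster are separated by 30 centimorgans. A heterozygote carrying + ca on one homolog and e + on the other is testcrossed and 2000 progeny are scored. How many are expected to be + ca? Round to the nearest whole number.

A map distance of 30 centimorgans corresponds to a recombination frequency of 0.300.
The F1 is + ca / e +, so + ca is a parental gamete class with expected frequency (1 − r)/2 = 0.700/2 = 0.3500.
Expected number = 0.3500 × 2000 = 700.00 ≈ 700.

700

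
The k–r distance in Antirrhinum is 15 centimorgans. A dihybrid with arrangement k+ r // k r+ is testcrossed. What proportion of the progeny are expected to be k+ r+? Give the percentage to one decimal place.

7.5%

A map distance of 15 centimorgans corresponds to a recombination frequency of 0.150.
The F1 is k+ r / k r+, so k+ r+ is a recombinant gamete class with expected frequency r/2 = 0.150/2 = 0.0750.
That is 0.0750 = 7.5% of the progeny.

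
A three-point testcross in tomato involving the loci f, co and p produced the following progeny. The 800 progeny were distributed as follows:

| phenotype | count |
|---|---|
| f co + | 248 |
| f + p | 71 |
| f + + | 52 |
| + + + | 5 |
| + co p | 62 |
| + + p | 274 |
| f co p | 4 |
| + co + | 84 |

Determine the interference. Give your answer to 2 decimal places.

0.64

The two most frequent reciprocal classes, + + p and f co +, are the parental types, so the F1 was + + p / f co +.
The two rarest classes, + + + and f co p, are the double crossovers. Comparing them with the parentals, only the p allele has switched, so p is the middle locus and the order is co – p – f.
co–p: (114 + 9)/800 = 0.1537; p–f: (155 + 9)/800 = 0.2050.
Expected DCO frequency = 0.1537 × 0.2050 ≈ 0.03151; observed = 9/800 ≈ 0.01125.
Coefficient of coincidence = 0.01125/0.03151 ≈ 0.36; interference = 1 − 0.36 = 0.64.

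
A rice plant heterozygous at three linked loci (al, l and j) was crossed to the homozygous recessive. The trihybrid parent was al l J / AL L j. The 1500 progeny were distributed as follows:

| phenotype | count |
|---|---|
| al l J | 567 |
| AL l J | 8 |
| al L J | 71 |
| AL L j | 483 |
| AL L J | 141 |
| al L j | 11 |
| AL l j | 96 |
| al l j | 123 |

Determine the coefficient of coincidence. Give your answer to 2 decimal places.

The two rarest classes, AL l J and al L j, are the double crossovers. Comparing them with the parentals, only the al allele has switched, so al is the middle locus and the order is l – al – j.
l–al: (167 + 19)/1500 = 0.1240; al–j: (264 + 19)/1500 = 0.1887.
Expected DCO frequency = 0.1240 × 0.1887 ≈ 0.02340; observed = 19/1500 ≈ 0.01267.
Coefficient of coincidence = 0.01267/0.02340 ≈ 0.54.

0.54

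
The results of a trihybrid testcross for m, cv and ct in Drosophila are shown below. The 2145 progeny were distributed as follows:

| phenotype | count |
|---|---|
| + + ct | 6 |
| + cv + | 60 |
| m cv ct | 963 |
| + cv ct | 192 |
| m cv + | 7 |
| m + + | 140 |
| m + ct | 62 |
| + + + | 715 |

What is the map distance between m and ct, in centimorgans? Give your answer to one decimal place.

The two most frequent reciprocal classes, + + + and m cv ct, are the parental types, so the F1 was + + + / m cv ct.
The two rarest classes, + + ct and m cv +, are the double crossovers. Comparing them with the parentals, only the ct allele has switched, so ct is the middle locus and the order is cv – ct – m.
Crossovers in the ct–m interval produce the single-crossover classes m + + and + cv ct (140 + 192 = 332) plus the double crossovers (13).
RF(ct–m) = (332 + 13) / 2145 = 345/2145 = 0.1608 → 16.1 centimorgans.

16.1 centimorgans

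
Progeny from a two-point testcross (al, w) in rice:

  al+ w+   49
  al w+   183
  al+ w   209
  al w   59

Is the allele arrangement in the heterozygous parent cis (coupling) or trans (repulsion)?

trans

The two most frequent classes are al+ w (209) and al w+ (183); these are the parental (non-recombinant) types.
So the F1 carried al+ w on one chromosome and al w+ on the other — the recessive alleles are on opposite chromosomes (trans / repulsion).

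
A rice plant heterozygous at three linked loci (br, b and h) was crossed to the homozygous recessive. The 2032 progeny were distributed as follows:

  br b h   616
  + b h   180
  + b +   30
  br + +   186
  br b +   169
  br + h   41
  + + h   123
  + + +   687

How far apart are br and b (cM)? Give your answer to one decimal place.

The two most frequent reciprocal classes, br b h and + + +, are the parental types, so the F1 was br b h / + + +.
The two rarest classes, br + h and + b +, are the double crossovers. Comparing them with the parentals, only the b allele has switched, so b is the middle locus and the order is h – b – br.
Crossovers in the b–br interval produce the single-crossover classes + b h and br + + (180 + 186 = 366) plus the double crossovers (71).
RF(b–br) = (366 + 71) / 2032 = 437/2032 = 0.2151 → 21.5 cM.

21.5 cM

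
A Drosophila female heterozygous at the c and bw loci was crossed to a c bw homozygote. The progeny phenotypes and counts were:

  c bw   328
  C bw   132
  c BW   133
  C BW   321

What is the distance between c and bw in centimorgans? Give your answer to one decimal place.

The two most frequent classes, C BW (321) and c bw (328), are the parental types, so the F1 was C BW / c bw.
The recombinant classes are C bw and c BW: 132 + 133 = 265.
Recombination frequency = 265/914 = 0.2899 ≈ 29.0%, i.e. 29.0 centimorgans.

29.0 centimorgans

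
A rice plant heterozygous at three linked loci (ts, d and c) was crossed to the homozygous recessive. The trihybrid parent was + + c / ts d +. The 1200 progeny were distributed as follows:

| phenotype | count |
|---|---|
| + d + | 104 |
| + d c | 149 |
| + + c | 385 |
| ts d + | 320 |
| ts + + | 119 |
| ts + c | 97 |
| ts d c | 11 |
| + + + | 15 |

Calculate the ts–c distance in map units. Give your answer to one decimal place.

18.9 map units

The two rarest classes, + + + and ts d c, are the double crossovers. Comparing them with the parentals, only the c allele has switched, so c is the middle locus and the order is ts – c – d.
Crossovers in the ts–c interval produce the single-crossover classes ts + c and + d + (97 + 104 = 201) plus the double crossovers (26).
RF(ts–c) = (201 + 26) / 1200 = 227/1200 = 0.1892 → 18.9 map units.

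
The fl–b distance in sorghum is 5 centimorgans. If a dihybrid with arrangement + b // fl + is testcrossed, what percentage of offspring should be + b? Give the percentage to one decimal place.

A map distance of 5 centimorgans corresponds to a recombination frequency of 0.050.
The F1 is + b / fl +, so + b is a parental gamete class with expected frequency (1 − r)/2 = 0.950/2 = 0.4750.
That is 0.4750 = 47.5% of the progeny.

47.5%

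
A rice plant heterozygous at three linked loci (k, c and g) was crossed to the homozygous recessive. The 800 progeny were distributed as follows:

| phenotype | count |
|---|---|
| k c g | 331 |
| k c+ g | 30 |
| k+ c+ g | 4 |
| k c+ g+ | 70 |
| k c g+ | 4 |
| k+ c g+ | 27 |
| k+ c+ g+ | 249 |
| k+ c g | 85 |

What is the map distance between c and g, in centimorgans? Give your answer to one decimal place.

8.1 centimorgans

The two most frequent reciprocal classes, k c g and k+ c+ g+, are the parental types, so the F1 was k c g / k+ c+ g+.
The two rarest classes, k c g+ and k+ c+ g, are the double crossovers. Comparing them with the parentals, only the g allele has switched, so g is the middle locus and the order is k – g – c.
Crossovers in the g–c interval produce the single-crossover classes k c+ g and k+ c g+ (30 + 27 = 57) plus the double crossovers (8).
RF(g–c) = (57 + 8) / 800 = 65/800 = 0.0813 → 8.1 centimorgans.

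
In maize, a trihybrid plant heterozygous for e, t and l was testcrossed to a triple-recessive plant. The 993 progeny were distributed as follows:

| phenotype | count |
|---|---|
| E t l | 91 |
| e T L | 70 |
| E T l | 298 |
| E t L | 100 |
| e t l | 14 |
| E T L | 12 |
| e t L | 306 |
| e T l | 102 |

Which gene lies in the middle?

The two most frequent reciprocal classes, e t L and E T l, are the parental types, so the F1 was e t L / E T l.
The two rarest classes, e t l and E T L, are the double crossovers. Comparing them with the parentals, only the l allele has switched, so l is the middle locus and the order is t – l – e.

l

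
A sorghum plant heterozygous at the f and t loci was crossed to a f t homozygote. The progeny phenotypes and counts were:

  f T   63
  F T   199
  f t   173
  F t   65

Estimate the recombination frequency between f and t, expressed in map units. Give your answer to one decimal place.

25.6 map units

The two most frequent classes, F T (199) and f t (173), are the parental types, so the F1 was F T / f t.
The recombinant classes are F t and f T: 65 + 63 = 128.
Recombination frequency = 128/500 = 0.2560 ≈ 25.6%, i.e. 25.6 map units.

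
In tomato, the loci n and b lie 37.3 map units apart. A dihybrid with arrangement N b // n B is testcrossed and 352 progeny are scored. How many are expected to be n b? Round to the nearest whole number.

A map distance of 37.3 map units corresponds to a recombination frequency of 0.373.
The F1 is N b / n B, so n b is a recombinant gamete class with expected frequency r/2 = 0.373/2 = 0.1865.
Expected number = 0.1865 × 352 = 65.65 ≈ 66.

66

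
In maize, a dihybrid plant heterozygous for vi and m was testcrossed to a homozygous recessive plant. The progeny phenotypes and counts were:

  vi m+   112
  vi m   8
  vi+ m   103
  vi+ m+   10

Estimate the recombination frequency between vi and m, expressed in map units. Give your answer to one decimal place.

The two most frequent classes, vi+ m (103) and vi m+ (112), are the parental types, so the F1 was vi+ m / vi m+.
The recombinant classes are vi+ m+ and vi m: 10 + 8 = 18.
Recombination frequency = 18/233 = 0.0773 ≈ 7.7%, i.e. 7.7 map units.

7.7 map units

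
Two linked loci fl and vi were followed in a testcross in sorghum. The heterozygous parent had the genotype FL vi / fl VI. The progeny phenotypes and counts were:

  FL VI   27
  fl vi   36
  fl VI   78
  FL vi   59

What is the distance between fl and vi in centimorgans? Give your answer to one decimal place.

31.5 centimorgans

The recombinant classes are FL VI and fl vi: 27 + 36 = 63.
Recombination frequency = 63/200 = 0.3150 ≈ 31.5%, i.e. 31.5 centimorgans.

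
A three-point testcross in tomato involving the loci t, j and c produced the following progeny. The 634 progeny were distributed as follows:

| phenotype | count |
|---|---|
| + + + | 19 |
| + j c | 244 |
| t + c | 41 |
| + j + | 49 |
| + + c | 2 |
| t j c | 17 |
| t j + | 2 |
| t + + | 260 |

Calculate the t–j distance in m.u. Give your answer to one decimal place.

The two most frequent reciprocal classes, + j c and t + +, are the parental types, so the F1 was + j c / t + +.
The two rarest classes, + + c and t j +, are the double crossovers. Comparing them with the parentals, only the j allele has switched, so j is the middle locus and the order is t – j – c.
Crossovers in the t–j interval produce the single-crossover classes t j c and + + + (17 + 19 = 36) plus the double crossovers (4).
RF(t–j) = (36 + 4) / 634 = 40/634 = 0.0631 → 6.3 m.u.

6.3 m.u.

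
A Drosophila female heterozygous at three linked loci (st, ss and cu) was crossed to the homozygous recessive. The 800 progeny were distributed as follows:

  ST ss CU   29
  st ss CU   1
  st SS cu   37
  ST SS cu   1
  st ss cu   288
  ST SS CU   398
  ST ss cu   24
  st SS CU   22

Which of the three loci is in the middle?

cu

The two most frequent reciprocal classes, st ss cu and ST SS CU, are the parental types, so the F1 was st ss cu / ST SS CU.
The two rarest classes, st ss CU and ST SS cu, are the double crossovers. Comparing them with the parentals, only the cu allele has switched, so cu is the middle locus and the order is ss – cu – st.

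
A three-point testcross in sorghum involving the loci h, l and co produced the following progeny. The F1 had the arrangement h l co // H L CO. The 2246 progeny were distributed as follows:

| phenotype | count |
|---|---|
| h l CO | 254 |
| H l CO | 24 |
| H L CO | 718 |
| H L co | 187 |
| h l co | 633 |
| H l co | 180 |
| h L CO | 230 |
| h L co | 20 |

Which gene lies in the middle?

l

The two rarest classes, h L co and H l CO, are the double crossovers. Comparing them with the parentals, only the l allele has switched, so l is the middle locus and the order is h – l – co.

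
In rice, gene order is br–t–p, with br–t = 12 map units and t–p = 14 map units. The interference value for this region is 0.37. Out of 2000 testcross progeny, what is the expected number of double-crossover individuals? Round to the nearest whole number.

Map distances give recombination frequencies of 0.120 and 0.140 for the two intervals.
With interference 0.37 (so coincidence = 0.63), expected double-crossover frequency = 0.120 × 0.140 × 0.63 = 0.01058.
Expected number = 0.01058 × 2000 = 21.17 ≈ 21.

21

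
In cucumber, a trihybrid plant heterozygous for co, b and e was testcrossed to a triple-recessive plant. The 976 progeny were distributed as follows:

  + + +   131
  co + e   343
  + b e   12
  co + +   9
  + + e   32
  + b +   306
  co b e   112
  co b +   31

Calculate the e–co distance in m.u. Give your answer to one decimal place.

8.6 m.u.

The two most frequent reciprocal classes, co + e and + b +, are the parental types, so the F1 was co + e / + b +.
The two rarest classes, co + + and + b e, are the double crossovers. Comparing them with the parentals, only the e allele has switched, so e is the middle locus and the order is co – e – b.
Crossovers in the co–e interval produce the single-crossover classes + + e and co b + (32 + 31 = 63) plus the double crossovers (21).
RF(co–e) = (63 + 21) / 976 = 84/976 = 0.0861 → 8.6 m.u.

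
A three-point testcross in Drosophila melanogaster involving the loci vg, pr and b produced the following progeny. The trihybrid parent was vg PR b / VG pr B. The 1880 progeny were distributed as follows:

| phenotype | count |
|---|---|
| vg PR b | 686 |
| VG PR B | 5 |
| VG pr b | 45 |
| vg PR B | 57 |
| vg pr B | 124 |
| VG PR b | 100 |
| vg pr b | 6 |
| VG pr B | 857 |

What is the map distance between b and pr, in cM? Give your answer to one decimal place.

6.0 cM

The two rarest classes, vg pr b and VG PR B, are the double crossovers. Comparing them with the parentals, only the pr allele has switched, so pr is the middle locus and the order is b – pr – vg.
Crossovers in the b–pr interval produce the single-crossover classes vg PR B and VG pr b (57 + 45 = 102) plus the double crossovers (11).
RF(b–pr) = (102 + 11) / 1880 = 113/1880 = 0.0601 → 6.0 cM.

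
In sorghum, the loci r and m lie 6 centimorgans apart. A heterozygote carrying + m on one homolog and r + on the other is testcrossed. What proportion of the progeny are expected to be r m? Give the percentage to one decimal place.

3.0%

A map distance of 6 centimorgans corresponds to a recombination frequency of 0.060.
The F1 is + m / r +, so r m is a recombinant gamete class with expected frequency r/2 = 0.060/2 = 0.0300.
That is 0.0300 = 3.0% of the progeny.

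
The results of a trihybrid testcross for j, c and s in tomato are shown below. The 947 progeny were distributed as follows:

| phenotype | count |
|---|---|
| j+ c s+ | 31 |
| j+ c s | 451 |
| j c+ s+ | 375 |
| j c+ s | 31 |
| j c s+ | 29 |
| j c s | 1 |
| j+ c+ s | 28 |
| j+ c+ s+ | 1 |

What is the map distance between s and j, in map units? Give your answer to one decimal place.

The two most frequent reciprocal classes, j c+ s+ and j+ c s, are the parental types, so the F1 was j c+ s+ / j+ c s.
The two rarest classes, j+ c+ s+ and j c s, are the double crossovers. Comparing them with the parentals, only the j allele has switched, so j is the middle locus and the order is c – j – s.
Crossovers in the j–s interval produce the single-crossover classes j c+ s and j+ c s+ (31 + 31 = 62) plus the double crossovers (2).
RF(j–s) = (62 + 2) / 947 = 64/947 = 0.0676 → 6.8 map units.

6.8 map units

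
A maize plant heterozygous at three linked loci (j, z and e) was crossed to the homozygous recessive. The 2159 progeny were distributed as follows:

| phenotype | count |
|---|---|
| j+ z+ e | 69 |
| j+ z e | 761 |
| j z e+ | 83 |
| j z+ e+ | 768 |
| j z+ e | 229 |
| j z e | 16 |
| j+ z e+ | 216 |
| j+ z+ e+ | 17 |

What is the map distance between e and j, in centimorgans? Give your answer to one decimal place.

22.1 centimorgans

The two most frequent reciprocal classes, j z+ e+ and j+ z e, are the parental types, so the F1 was j z+ e+ / j+ z e.
The two rarest classes, j+ z+ e+ and j z e, are the double crossovers. Comparing them with the parentals, only the j allele has switched, so j is the middle locus and the order is z – j – e.
Crossovers in the j–e interval produce the single-crossover classes j z+ e and j+ z e+ (229 + 216 = 445) plus the double crossovers (33).
RF(j–e) = (445 + 33) / 2159 = 478/2159 = 0.2214 → 22.1 centimorgans.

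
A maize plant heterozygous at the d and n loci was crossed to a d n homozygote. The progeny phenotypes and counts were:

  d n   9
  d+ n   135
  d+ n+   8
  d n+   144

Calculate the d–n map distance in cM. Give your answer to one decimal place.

5.7 cM

The two most frequent classes, d+ n (135) and d n+ (144), are the parental types, so the F1 was d+ n / d n+.
The recombinant classes are d+ n+ and d n: 8 + 9 = 17.
Recombination frequency = 17/296 = 0.0574 ≈ 5.7%, i.e. 5.7 cM.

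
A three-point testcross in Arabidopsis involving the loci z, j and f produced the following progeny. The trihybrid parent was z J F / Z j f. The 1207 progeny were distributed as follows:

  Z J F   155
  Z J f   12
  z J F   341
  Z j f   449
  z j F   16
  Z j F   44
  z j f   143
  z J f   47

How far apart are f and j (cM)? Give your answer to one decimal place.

9.9 cM

The two rarest classes, z j F and Z J f, are the double crossovers. Comparing them with the parentals, only the j allele has switched, so j is the middle locus and the order is f – j – z.
Crossovers in the f–j interval produce the single-crossover classes z J f and Z j F (47 + 44 = 91) plus the double crossovers (28).
RF(f–j) = (91 + 28) / 1207 = 119/1207 = 0.0986 → 9.9 cM.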